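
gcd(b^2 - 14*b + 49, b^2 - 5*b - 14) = b - 7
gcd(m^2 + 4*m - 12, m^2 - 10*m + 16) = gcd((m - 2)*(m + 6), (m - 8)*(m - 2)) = m - 2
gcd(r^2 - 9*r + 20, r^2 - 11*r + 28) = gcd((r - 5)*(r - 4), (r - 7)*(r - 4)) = r - 4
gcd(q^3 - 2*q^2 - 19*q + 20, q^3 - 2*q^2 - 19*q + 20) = q^3 - 2*q^2 - 19*q + 20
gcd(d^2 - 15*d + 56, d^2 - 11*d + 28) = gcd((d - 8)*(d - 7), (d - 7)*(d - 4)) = d - 7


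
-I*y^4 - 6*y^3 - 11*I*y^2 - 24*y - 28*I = (y - 7*I)*(y - 2*I)*(y + 2*I)*(-I*y + 1)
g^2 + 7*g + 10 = (g + 2)*(g + 5)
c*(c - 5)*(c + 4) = c^3 - c^2 - 20*c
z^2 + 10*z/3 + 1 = (z + 1/3)*(z + 3)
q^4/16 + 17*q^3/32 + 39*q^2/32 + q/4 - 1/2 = (q/4 + 1)^2*(q - 1/2)*(q + 1)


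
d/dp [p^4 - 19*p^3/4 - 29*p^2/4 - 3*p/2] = 4*p^3 - 57*p^2/4 - 29*p/2 - 3/2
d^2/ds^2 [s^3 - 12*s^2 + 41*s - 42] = 6*s - 24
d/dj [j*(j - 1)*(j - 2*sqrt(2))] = 3*j^2 - 4*sqrt(2)*j - 2*j + 2*sqrt(2)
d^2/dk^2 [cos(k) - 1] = -cos(k)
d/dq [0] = 0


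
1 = 1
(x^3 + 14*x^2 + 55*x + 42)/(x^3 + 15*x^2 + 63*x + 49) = (x + 6)/(x + 7)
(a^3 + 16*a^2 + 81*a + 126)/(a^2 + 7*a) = a + 9 + 18/a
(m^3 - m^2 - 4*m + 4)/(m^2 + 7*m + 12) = (m^3 - m^2 - 4*m + 4)/(m^2 + 7*m + 12)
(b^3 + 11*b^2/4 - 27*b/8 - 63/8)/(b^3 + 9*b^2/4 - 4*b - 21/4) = (b + 3/2)/(b + 1)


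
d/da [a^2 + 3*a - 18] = 2*a + 3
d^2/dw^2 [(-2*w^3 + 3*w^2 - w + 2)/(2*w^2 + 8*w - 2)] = (-47*w^3 + 39*w^2 + 15*w + 33)/(w^6 + 12*w^5 + 45*w^4 + 40*w^3 - 45*w^2 + 12*w - 1)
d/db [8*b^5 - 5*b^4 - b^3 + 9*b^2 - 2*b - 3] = 40*b^4 - 20*b^3 - 3*b^2 + 18*b - 2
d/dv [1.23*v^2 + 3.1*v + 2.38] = 2.46*v + 3.1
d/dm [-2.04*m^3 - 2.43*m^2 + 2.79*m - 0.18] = -6.12*m^2 - 4.86*m + 2.79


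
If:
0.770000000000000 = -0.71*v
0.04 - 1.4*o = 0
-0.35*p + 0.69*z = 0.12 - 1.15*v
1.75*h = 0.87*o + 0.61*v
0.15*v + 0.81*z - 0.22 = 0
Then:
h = -0.36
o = 0.03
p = -2.97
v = -1.08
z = 0.47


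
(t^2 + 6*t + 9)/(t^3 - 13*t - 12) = (t + 3)/(t^2 - 3*t - 4)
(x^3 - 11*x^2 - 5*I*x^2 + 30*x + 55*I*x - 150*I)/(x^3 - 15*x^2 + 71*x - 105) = (x^2 - x*(6 + 5*I) + 30*I)/(x^2 - 10*x + 21)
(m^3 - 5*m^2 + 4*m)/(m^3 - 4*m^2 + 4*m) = (m^2 - 5*m + 4)/(m^2 - 4*m + 4)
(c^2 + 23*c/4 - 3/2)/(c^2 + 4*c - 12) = (c - 1/4)/(c - 2)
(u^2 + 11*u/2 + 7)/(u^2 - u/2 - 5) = (2*u + 7)/(2*u - 5)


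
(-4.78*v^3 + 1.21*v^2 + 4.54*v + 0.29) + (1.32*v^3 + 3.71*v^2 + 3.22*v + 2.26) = -3.46*v^3 + 4.92*v^2 + 7.76*v + 2.55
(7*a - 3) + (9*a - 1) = 16*a - 4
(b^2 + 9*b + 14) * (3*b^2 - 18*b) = 3*b^4 + 9*b^3 - 120*b^2 - 252*b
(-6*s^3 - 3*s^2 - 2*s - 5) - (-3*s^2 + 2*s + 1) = -6*s^3 - 4*s - 6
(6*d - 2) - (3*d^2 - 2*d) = -3*d^2 + 8*d - 2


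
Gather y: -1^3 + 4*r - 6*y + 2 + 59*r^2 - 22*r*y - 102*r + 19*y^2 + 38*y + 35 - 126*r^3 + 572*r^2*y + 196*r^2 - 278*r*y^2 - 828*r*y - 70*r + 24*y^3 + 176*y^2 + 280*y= -126*r^3 + 255*r^2 - 168*r + 24*y^3 + y^2*(195 - 278*r) + y*(572*r^2 - 850*r + 312) + 36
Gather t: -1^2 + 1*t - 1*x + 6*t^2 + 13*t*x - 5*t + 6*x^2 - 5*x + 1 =6*t^2 + t*(13*x - 4) + 6*x^2 - 6*x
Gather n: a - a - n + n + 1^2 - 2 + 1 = 0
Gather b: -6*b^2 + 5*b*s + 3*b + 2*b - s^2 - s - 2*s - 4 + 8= -6*b^2 + b*(5*s + 5) - s^2 - 3*s + 4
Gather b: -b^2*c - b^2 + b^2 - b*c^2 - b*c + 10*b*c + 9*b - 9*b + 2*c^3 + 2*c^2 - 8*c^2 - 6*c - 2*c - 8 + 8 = -b^2*c + b*(-c^2 + 9*c) + 2*c^3 - 6*c^2 - 8*c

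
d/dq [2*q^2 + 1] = 4*q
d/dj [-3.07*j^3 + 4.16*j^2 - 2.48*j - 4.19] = -9.21*j^2 + 8.32*j - 2.48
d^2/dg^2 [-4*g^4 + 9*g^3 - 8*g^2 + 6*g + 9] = -48*g^2 + 54*g - 16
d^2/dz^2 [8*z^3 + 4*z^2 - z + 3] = 48*z + 8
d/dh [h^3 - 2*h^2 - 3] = h*(3*h - 4)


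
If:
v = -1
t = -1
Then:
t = -1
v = -1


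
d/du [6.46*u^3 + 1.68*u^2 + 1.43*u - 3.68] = 19.38*u^2 + 3.36*u + 1.43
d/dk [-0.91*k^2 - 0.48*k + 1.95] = -1.82*k - 0.48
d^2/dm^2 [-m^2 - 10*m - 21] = -2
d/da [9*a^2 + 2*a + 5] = 18*a + 2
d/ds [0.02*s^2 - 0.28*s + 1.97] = 0.04*s - 0.28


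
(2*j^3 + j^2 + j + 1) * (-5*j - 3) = -10*j^4 - 11*j^3 - 8*j^2 - 8*j - 3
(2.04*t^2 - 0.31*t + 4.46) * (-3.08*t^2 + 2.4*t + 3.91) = -6.2832*t^4 + 5.8508*t^3 - 6.5044*t^2 + 9.4919*t + 17.4386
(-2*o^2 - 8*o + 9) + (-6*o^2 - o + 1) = -8*o^2 - 9*o + 10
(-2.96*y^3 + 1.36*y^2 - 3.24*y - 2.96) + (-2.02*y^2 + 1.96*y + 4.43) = -2.96*y^3 - 0.66*y^2 - 1.28*y + 1.47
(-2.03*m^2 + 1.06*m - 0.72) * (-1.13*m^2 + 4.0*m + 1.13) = 2.2939*m^4 - 9.3178*m^3 + 2.7597*m^2 - 1.6822*m - 0.8136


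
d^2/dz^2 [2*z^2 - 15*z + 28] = 4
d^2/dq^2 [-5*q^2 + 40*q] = -10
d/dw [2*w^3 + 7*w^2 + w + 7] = 6*w^2 + 14*w + 1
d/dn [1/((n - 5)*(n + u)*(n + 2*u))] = (-(n - 5)*(n + u) - (n - 5)*(n + 2*u) - (n + u)*(n + 2*u))/((n - 5)^2*(n + u)^2*(n + 2*u)^2)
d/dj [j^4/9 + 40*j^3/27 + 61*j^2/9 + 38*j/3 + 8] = 4*j^3/9 + 40*j^2/9 + 122*j/9 + 38/3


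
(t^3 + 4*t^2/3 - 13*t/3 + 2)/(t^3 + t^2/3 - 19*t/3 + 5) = (3*t - 2)/(3*t - 5)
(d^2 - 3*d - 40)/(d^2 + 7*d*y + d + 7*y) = (d^2 - 3*d - 40)/(d^2 + 7*d*y + d + 7*y)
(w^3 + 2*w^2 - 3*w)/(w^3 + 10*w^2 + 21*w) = (w - 1)/(w + 7)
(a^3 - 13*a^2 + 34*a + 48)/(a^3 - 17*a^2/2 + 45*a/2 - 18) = 2*(a^3 - 13*a^2 + 34*a + 48)/(2*a^3 - 17*a^2 + 45*a - 36)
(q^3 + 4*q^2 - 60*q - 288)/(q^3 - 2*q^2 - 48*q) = (q + 6)/q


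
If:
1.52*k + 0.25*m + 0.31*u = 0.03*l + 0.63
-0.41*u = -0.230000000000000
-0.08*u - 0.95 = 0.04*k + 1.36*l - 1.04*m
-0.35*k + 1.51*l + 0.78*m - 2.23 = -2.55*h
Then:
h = 1.35184164510147 - 0.78179970499126*m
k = 0.285460424223271 - 0.149294140398376*m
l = 0.769096886482305*m - 0.739923871874573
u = 0.56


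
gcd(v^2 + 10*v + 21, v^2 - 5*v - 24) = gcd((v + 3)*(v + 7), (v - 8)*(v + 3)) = v + 3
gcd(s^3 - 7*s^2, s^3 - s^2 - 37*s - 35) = s - 7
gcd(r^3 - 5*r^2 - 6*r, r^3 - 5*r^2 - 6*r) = r^3 - 5*r^2 - 6*r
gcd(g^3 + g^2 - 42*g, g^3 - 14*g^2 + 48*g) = g^2 - 6*g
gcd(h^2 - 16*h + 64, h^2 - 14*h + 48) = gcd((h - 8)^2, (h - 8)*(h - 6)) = h - 8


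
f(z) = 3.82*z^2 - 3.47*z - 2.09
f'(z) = 7.64*z - 3.47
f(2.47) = 12.64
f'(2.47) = 15.40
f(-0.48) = 0.46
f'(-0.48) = -7.14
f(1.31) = -0.08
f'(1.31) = 6.54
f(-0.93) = 4.44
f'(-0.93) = -10.58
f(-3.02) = 43.23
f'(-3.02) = -26.54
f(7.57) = 190.55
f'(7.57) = 54.36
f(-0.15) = -1.48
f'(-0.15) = -4.62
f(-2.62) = 33.22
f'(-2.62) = -23.49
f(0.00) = -2.09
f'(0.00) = -3.47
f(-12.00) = 589.63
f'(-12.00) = -95.15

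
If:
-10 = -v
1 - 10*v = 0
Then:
No Solution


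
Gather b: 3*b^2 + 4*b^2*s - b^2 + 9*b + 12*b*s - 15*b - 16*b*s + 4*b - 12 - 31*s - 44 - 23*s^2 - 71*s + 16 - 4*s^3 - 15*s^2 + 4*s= b^2*(4*s + 2) + b*(-4*s - 2) - 4*s^3 - 38*s^2 - 98*s - 40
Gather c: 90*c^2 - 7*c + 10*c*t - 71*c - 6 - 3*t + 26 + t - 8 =90*c^2 + c*(10*t - 78) - 2*t + 12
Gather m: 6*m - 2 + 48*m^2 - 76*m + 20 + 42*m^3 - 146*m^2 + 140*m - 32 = 42*m^3 - 98*m^2 + 70*m - 14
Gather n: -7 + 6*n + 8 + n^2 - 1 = n^2 + 6*n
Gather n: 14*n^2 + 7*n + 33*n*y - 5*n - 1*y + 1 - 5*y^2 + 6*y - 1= 14*n^2 + n*(33*y + 2) - 5*y^2 + 5*y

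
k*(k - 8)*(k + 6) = k^3 - 2*k^2 - 48*k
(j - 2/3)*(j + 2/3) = j^2 - 4/9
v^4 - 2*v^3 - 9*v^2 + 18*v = v*(v - 3)*(v - 2)*(v + 3)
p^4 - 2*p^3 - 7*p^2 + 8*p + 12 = (p - 3)*(p - 2)*(p + 1)*(p + 2)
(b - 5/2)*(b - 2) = b^2 - 9*b/2 + 5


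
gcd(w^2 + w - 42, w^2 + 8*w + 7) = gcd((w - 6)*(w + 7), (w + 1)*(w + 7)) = w + 7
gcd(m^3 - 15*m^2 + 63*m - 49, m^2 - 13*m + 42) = m - 7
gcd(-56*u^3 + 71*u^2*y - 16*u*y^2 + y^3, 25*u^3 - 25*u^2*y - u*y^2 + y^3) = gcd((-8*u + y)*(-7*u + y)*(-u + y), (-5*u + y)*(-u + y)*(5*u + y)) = -u + y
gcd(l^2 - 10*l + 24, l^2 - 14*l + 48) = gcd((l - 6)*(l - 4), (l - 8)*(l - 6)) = l - 6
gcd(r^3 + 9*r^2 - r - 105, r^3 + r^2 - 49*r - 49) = r + 7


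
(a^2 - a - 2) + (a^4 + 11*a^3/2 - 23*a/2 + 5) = a^4 + 11*a^3/2 + a^2 - 25*a/2 + 3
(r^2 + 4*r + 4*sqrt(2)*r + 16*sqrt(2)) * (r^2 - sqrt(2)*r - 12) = r^4 + 4*r^3 + 3*sqrt(2)*r^3 - 20*r^2 + 12*sqrt(2)*r^2 - 80*r - 48*sqrt(2)*r - 192*sqrt(2)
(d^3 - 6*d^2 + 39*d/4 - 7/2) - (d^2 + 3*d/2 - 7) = d^3 - 7*d^2 + 33*d/4 + 7/2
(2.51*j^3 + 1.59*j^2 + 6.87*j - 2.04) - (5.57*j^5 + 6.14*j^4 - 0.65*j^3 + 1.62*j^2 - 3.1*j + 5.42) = -5.57*j^5 - 6.14*j^4 + 3.16*j^3 - 0.03*j^2 + 9.97*j - 7.46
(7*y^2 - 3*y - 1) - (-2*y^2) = 9*y^2 - 3*y - 1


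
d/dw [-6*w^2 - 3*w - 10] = -12*w - 3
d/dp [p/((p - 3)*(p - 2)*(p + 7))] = 2*(-p^3 - p^2 + 21)/(p^6 + 4*p^5 - 54*p^4 - 32*p^3 + 1009*p^2 - 2436*p + 1764)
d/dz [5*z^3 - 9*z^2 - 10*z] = 15*z^2 - 18*z - 10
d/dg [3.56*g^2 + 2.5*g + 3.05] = 7.12*g + 2.5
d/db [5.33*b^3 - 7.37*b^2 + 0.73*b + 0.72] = 15.99*b^2 - 14.74*b + 0.73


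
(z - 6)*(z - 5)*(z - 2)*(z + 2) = z^4 - 11*z^3 + 26*z^2 + 44*z - 120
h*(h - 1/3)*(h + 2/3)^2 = h^4 + h^3 - 4*h/27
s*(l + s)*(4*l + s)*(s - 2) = 4*l^2*s^2 - 8*l^2*s + 5*l*s^3 - 10*l*s^2 + s^4 - 2*s^3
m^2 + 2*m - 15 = (m - 3)*(m + 5)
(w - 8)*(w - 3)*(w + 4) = w^3 - 7*w^2 - 20*w + 96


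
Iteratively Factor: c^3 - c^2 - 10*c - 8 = (c - 4)*(c^2 + 3*c + 2) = (c - 4)*(c + 2)*(c + 1)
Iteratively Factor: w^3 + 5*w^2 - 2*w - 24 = (w + 3)*(w^2 + 2*w - 8) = (w + 3)*(w + 4)*(w - 2)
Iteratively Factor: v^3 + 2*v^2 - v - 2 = (v + 1)*(v^2 + v - 2) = (v + 1)*(v + 2)*(v - 1)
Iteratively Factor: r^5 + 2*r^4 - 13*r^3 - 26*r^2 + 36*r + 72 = (r - 3)*(r^4 + 5*r^3 + 2*r^2 - 20*r - 24) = (r - 3)*(r - 2)*(r^3 + 7*r^2 + 16*r + 12) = (r - 3)*(r - 2)*(r + 2)*(r^2 + 5*r + 6) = (r - 3)*(r - 2)*(r + 2)*(r + 3)*(r + 2)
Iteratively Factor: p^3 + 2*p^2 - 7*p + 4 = (p + 4)*(p^2 - 2*p + 1) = (p - 1)*(p + 4)*(p - 1)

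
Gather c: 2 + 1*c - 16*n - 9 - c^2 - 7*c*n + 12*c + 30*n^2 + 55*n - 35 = -c^2 + c*(13 - 7*n) + 30*n^2 + 39*n - 42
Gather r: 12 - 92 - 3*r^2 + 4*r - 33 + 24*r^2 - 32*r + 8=21*r^2 - 28*r - 105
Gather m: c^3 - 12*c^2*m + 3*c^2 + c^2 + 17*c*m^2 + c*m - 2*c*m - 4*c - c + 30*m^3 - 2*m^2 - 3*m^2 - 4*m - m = c^3 + 4*c^2 - 5*c + 30*m^3 + m^2*(17*c - 5) + m*(-12*c^2 - c - 5)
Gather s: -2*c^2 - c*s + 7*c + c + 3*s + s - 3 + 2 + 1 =-2*c^2 + 8*c + s*(4 - c)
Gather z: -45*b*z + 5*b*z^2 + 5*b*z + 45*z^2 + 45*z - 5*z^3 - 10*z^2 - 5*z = -5*z^3 + z^2*(5*b + 35) + z*(40 - 40*b)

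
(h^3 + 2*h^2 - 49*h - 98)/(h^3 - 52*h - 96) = (h^2 - 49)/(h^2 - 2*h - 48)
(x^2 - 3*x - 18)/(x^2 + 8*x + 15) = (x - 6)/(x + 5)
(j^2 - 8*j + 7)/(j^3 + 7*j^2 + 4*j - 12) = (j - 7)/(j^2 + 8*j + 12)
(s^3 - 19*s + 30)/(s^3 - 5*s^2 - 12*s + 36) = (s^2 + 2*s - 15)/(s^2 - 3*s - 18)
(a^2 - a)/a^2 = (a - 1)/a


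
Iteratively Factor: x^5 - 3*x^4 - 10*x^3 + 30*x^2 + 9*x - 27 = (x - 3)*(x^4 - 10*x^2 + 9) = (x - 3)*(x + 3)*(x^3 - 3*x^2 - x + 3) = (x - 3)^2*(x + 3)*(x^2 - 1) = (x - 3)^2*(x - 1)*(x + 3)*(x + 1)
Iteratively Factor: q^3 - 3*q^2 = (q - 3)*(q^2) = q*(q - 3)*(q)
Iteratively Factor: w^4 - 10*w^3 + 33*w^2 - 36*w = (w - 3)*(w^3 - 7*w^2 + 12*w) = (w - 4)*(w - 3)*(w^2 - 3*w) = w*(w - 4)*(w - 3)*(w - 3)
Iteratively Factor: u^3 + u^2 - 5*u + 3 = (u - 1)*(u^2 + 2*u - 3) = (u - 1)*(u + 3)*(u - 1)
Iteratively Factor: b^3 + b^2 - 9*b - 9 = (b + 1)*(b^2 - 9) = (b + 1)*(b + 3)*(b - 3)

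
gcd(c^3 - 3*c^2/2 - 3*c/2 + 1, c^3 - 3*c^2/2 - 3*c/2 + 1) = c^3 - 3*c^2/2 - 3*c/2 + 1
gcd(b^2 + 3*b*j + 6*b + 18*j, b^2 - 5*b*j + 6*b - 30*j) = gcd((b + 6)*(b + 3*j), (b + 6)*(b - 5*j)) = b + 6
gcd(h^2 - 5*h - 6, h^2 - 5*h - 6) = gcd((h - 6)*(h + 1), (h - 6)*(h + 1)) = h^2 - 5*h - 6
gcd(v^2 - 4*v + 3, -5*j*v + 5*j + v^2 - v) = v - 1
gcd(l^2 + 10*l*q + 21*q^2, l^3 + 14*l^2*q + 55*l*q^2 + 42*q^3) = l + 7*q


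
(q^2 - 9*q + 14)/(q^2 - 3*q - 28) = (q - 2)/(q + 4)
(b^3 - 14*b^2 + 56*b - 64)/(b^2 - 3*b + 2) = (b^2 - 12*b + 32)/(b - 1)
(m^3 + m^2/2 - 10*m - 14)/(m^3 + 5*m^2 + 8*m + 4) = (m - 7/2)/(m + 1)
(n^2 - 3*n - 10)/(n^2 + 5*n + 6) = (n - 5)/(n + 3)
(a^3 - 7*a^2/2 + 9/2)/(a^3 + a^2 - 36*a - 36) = (2*a^2 - 9*a + 9)/(2*(a^2 - 36))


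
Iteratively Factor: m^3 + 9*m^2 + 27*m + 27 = (m + 3)*(m^2 + 6*m + 9) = (m + 3)^2*(m + 3)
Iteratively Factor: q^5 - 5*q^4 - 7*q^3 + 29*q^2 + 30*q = (q + 1)*(q^4 - 6*q^3 - q^2 + 30*q) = (q - 5)*(q + 1)*(q^3 - q^2 - 6*q) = (q - 5)*(q - 3)*(q + 1)*(q^2 + 2*q) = (q - 5)*(q - 3)*(q + 1)*(q + 2)*(q)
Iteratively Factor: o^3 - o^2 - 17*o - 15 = (o + 3)*(o^2 - 4*o - 5) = (o + 1)*(o + 3)*(o - 5)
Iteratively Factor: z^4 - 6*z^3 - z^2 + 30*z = (z - 3)*(z^3 - 3*z^2 - 10*z) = (z - 3)*(z + 2)*(z^2 - 5*z) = z*(z - 3)*(z + 2)*(z - 5)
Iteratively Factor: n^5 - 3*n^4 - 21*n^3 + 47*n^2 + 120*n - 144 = (n - 4)*(n^4 + n^3 - 17*n^2 - 21*n + 36) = (n - 4)^2*(n^3 + 5*n^2 + 3*n - 9) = (n - 4)^2*(n + 3)*(n^2 + 2*n - 3) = (n - 4)^2*(n - 1)*(n + 3)*(n + 3)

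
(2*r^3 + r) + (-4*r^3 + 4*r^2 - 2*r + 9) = -2*r^3 + 4*r^2 - r + 9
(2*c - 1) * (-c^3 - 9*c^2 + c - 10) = -2*c^4 - 17*c^3 + 11*c^2 - 21*c + 10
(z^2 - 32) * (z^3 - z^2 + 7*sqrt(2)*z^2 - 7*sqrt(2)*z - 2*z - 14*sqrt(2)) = z^5 - z^4 + 7*sqrt(2)*z^4 - 34*z^3 - 7*sqrt(2)*z^3 - 238*sqrt(2)*z^2 + 32*z^2 + 64*z + 224*sqrt(2)*z + 448*sqrt(2)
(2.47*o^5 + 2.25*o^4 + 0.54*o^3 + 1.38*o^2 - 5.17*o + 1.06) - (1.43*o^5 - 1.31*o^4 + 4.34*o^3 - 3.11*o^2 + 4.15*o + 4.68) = 1.04*o^5 + 3.56*o^4 - 3.8*o^3 + 4.49*o^2 - 9.32*o - 3.62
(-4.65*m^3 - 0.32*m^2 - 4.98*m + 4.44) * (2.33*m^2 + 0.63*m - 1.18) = -10.8345*m^5 - 3.6751*m^4 - 6.318*m^3 + 7.5854*m^2 + 8.6736*m - 5.2392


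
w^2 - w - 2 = (w - 2)*(w + 1)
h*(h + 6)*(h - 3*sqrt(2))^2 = h^4 - 6*sqrt(2)*h^3 + 6*h^3 - 36*sqrt(2)*h^2 + 18*h^2 + 108*h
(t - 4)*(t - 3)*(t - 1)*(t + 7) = t^4 - t^3 - 37*t^2 + 121*t - 84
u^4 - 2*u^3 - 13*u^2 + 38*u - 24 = (u - 3)*(u - 2)*(u - 1)*(u + 4)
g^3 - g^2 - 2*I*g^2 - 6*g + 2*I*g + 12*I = (g - 3)*(g + 2)*(g - 2*I)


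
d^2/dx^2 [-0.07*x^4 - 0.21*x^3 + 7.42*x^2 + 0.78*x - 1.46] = -0.84*x^2 - 1.26*x + 14.84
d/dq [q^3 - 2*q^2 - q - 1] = 3*q^2 - 4*q - 1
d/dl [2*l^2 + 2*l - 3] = 4*l + 2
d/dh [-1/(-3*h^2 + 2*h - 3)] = 2*(1 - 3*h)/(3*h^2 - 2*h + 3)^2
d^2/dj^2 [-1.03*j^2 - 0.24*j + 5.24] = -2.06000000000000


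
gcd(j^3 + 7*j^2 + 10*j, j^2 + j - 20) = j + 5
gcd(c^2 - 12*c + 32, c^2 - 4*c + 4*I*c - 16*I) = c - 4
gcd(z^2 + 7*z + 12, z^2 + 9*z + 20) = z + 4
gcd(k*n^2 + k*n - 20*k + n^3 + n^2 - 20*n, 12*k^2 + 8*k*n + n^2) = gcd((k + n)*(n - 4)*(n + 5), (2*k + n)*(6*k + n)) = 1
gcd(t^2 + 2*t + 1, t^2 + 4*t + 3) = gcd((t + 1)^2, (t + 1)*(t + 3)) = t + 1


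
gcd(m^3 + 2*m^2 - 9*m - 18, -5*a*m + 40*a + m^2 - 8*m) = 1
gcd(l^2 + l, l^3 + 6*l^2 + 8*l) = l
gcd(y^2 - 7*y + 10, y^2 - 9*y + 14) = y - 2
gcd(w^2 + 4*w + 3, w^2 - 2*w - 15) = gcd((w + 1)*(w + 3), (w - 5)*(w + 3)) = w + 3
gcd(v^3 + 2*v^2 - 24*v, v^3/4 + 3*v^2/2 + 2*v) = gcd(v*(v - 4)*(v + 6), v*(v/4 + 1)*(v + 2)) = v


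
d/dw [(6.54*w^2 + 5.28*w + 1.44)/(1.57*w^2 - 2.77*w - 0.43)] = (-26.4054*w^2 - 10.146*w + 1.7184)/(2.4649*w^4 - 8.6978*w^3 + 6.3227*w^2 + 2.3822*w + 0.1849)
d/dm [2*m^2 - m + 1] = 4*m - 1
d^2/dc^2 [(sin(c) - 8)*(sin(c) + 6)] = 2*sin(c) + 2*cos(2*c)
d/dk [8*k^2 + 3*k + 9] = 16*k + 3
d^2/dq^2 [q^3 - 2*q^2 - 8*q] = 6*q - 4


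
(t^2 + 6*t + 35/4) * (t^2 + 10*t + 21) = t^4 + 16*t^3 + 359*t^2/4 + 427*t/2 + 735/4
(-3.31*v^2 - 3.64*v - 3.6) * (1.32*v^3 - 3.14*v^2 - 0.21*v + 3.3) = -4.3692*v^5 + 5.5886*v^4 + 7.3727*v^3 + 1.1454*v^2 - 11.256*v - 11.88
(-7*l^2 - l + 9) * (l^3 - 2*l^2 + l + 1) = -7*l^5 + 13*l^4 + 4*l^3 - 26*l^2 + 8*l + 9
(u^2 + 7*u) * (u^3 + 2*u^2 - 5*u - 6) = u^5 + 9*u^4 + 9*u^3 - 41*u^2 - 42*u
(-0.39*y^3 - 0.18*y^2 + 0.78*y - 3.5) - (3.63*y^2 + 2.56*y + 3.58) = -0.39*y^3 - 3.81*y^2 - 1.78*y - 7.08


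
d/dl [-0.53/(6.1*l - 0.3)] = 3.233/(6.1*l - 0.3)^2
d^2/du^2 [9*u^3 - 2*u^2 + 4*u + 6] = 54*u - 4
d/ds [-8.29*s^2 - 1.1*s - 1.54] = -16.58*s - 1.1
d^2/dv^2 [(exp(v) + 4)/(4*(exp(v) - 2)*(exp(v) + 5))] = (exp(4*v) + 13*exp(3*v) + 96*exp(2*v) + 226*exp(v) + 220)*exp(v)/(4*(exp(6*v) + 9*exp(5*v) - 3*exp(4*v) - 153*exp(3*v) + 30*exp(2*v) + 900*exp(v) - 1000))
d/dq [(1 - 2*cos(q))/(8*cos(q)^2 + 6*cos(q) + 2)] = (-8*cos(q)^2 + 8*cos(q) + 5)*sin(q)/(2*(-4*sin(q)^2 + 3*cos(q) + 5)^2)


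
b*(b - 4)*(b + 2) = b^3 - 2*b^2 - 8*b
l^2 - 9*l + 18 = (l - 6)*(l - 3)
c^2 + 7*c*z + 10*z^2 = (c + 2*z)*(c + 5*z)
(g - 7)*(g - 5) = g^2 - 12*g + 35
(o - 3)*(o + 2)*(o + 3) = o^3 + 2*o^2 - 9*o - 18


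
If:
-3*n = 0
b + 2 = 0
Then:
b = -2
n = 0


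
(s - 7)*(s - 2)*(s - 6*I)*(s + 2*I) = s^4 - 9*s^3 - 4*I*s^3 + 26*s^2 + 36*I*s^2 - 108*s - 56*I*s + 168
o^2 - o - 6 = (o - 3)*(o + 2)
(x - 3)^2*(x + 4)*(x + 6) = x^4 + 4*x^3 - 27*x^2 - 54*x + 216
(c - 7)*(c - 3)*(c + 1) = c^3 - 9*c^2 + 11*c + 21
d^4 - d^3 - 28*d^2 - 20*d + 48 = (d - 6)*(d - 1)*(d + 2)*(d + 4)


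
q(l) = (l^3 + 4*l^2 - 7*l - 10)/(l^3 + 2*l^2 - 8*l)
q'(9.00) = -0.02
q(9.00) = 1.20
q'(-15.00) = -0.01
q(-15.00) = 0.85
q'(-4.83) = -1.14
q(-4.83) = -0.16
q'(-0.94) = -1.49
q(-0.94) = -0.08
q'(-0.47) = -5.72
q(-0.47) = -1.45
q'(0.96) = -1.39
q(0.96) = 2.45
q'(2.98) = -0.16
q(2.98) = 1.53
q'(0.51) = -4.84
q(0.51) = 3.62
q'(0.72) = -2.44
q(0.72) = 2.90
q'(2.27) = -0.26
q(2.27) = 1.67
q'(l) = (-3*l^2 - 4*l + 8)*(l^3 + 4*l^2 - 7*l - 10)/(l^3 + 2*l^2 - 8*l)^2 + (3*l^2 + 8*l - 7)/(l^3 + 2*l^2 - 8*l) = 2*(-l^2 - 5*l - 10)/(l^2*(l^2 + 8*l + 16))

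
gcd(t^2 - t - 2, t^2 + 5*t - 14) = t - 2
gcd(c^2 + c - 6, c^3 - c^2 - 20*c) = 1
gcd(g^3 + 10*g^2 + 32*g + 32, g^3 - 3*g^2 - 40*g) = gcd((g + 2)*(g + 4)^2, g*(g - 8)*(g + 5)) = 1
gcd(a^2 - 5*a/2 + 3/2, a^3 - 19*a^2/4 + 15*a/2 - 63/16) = a - 3/2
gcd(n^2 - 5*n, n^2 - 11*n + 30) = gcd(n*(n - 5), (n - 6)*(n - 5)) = n - 5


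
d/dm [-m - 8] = -1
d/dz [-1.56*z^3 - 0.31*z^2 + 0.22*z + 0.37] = -4.68*z^2 - 0.62*z + 0.22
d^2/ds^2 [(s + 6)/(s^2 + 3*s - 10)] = 2*(-3*(s + 3)*(s^2 + 3*s - 10) + (s + 6)*(2*s + 3)^2)/(s^2 + 3*s - 10)^3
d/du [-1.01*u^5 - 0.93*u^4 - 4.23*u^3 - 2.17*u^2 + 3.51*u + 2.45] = -5.05*u^4 - 3.72*u^3 - 12.69*u^2 - 4.34*u + 3.51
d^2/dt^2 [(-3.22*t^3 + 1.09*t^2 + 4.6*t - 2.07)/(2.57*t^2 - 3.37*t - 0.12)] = (5.6843418860808e-14*t^4 + 4.52130999999993*t^3 - 87.82893*t^2 + 115.80201*t - 51.98343)/(16.974593*t^6 - 66.775539*t^5 + 85.183935*t^4 - 32.036905*t^3 - 3.97746*t^2 - 0.145584*t - 0.001728)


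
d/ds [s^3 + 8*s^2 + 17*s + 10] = 3*s^2 + 16*s + 17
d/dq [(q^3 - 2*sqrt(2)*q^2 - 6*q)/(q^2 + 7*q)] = (q^2 + 14*q - 14*sqrt(2) + 6)/(q^2 + 14*q + 49)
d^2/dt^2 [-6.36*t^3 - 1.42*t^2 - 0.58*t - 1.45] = -38.16*t - 2.84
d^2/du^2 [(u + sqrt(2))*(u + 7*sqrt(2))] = 2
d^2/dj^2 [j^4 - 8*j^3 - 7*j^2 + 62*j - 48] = 12*j^2 - 48*j - 14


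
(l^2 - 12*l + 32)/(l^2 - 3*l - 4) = (l - 8)/(l + 1)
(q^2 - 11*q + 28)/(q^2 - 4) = (q^2 - 11*q + 28)/(q^2 - 4)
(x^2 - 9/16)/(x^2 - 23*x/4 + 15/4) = (x + 3/4)/(x - 5)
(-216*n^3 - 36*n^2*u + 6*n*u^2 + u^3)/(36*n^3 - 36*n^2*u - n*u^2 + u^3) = (6*n + u)/(-n + u)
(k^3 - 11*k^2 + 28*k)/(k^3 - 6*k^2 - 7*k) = (k - 4)/(k + 1)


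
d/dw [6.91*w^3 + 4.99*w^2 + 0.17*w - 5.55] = 20.73*w^2 + 9.98*w + 0.17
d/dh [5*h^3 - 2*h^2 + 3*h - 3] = 15*h^2 - 4*h + 3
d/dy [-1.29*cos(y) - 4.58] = 1.29*sin(y)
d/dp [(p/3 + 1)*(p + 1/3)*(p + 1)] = p^2 + 26*p/9 + 13/9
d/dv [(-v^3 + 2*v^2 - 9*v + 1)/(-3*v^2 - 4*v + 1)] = (3*v^4 + 8*v^3 - 38*v^2 + 10*v - 5)/(9*v^4 + 24*v^3 + 10*v^2 - 8*v + 1)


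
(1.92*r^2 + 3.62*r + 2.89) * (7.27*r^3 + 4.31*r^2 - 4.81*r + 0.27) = 13.9584*r^5 + 34.5926*r^4 + 27.3773*r^3 - 4.4379*r^2 - 12.9235*r + 0.7803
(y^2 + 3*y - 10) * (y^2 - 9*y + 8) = y^4 - 6*y^3 - 29*y^2 + 114*y - 80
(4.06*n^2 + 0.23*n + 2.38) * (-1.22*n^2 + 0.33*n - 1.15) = -4.9532*n^4 + 1.0592*n^3 - 7.4967*n^2 + 0.5209*n - 2.737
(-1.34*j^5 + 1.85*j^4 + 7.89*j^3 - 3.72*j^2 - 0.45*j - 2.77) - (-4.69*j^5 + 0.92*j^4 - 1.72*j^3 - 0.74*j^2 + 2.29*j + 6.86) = 3.35*j^5 + 0.93*j^4 + 9.61*j^3 - 2.98*j^2 - 2.74*j - 9.63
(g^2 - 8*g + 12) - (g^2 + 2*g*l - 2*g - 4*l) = -2*g*l - 6*g + 4*l + 12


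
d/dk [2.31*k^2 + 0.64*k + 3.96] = 4.62*k + 0.64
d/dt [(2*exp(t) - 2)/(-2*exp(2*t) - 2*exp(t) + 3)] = (4*exp(2*t) - 8*exp(t) + 2)*exp(t)/(4*exp(4*t) + 8*exp(3*t) - 8*exp(2*t) - 12*exp(t) + 9)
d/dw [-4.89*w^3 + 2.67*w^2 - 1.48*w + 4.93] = -14.67*w^2 + 5.34*w - 1.48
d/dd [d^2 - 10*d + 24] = 2*d - 10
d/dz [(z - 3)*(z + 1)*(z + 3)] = 3*z^2 + 2*z - 9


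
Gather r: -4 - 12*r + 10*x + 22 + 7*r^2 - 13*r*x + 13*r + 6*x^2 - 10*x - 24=7*r^2 + r*(1 - 13*x) + 6*x^2 - 6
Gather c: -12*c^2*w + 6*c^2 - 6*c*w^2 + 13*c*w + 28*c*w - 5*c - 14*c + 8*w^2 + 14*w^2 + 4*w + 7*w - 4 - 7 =c^2*(6 - 12*w) + c*(-6*w^2 + 41*w - 19) + 22*w^2 + 11*w - 11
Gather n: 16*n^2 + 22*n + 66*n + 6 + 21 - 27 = 16*n^2 + 88*n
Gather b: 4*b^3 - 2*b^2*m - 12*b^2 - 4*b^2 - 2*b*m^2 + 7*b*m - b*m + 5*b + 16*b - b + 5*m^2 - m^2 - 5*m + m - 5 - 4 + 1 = 4*b^3 + b^2*(-2*m - 16) + b*(-2*m^2 + 6*m + 20) + 4*m^2 - 4*m - 8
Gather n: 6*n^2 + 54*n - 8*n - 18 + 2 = 6*n^2 + 46*n - 16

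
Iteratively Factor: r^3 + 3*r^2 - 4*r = (r - 1)*(r^2 + 4*r) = r*(r - 1)*(r + 4)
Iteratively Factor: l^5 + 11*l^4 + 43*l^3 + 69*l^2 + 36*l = (l + 4)*(l^4 + 7*l^3 + 15*l^2 + 9*l) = (l + 1)*(l + 4)*(l^3 + 6*l^2 + 9*l) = (l + 1)*(l + 3)*(l + 4)*(l^2 + 3*l) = (l + 1)*(l + 3)^2*(l + 4)*(l)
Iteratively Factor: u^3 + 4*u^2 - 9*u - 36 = (u + 3)*(u^2 + u - 12) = (u + 3)*(u + 4)*(u - 3)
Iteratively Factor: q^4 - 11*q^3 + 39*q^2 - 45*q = (q - 5)*(q^3 - 6*q^2 + 9*q) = q*(q - 5)*(q^2 - 6*q + 9) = q*(q - 5)*(q - 3)*(q - 3)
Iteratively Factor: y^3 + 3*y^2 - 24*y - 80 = (y - 5)*(y^2 + 8*y + 16) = (y - 5)*(y + 4)*(y + 4)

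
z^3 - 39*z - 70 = (z - 7)*(z + 2)*(z + 5)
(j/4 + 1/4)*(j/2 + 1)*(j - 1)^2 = j^4/8 + j^3/8 - 3*j^2/8 - j/8 + 1/4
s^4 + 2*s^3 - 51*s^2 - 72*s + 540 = (s - 6)*(s - 3)*(s + 5)*(s + 6)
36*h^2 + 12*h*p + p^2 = (6*h + p)^2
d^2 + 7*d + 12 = (d + 3)*(d + 4)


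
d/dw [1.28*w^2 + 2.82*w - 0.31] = 2.56*w + 2.82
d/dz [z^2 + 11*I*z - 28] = 2*z + 11*I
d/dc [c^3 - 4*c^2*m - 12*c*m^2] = 3*c^2 - 8*c*m - 12*m^2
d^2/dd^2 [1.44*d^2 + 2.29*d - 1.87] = 2.88000000000000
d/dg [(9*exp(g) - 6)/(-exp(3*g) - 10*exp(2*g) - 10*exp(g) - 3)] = (18*exp(3*g) + 72*exp(2*g) - 120*exp(g) - 87)*exp(g)/(exp(6*g) + 20*exp(5*g) + 120*exp(4*g) + 206*exp(3*g) + 160*exp(2*g) + 60*exp(g) + 9)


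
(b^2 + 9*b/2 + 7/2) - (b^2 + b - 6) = 7*b/2 + 19/2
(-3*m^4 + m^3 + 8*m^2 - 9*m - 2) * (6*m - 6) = -18*m^5 + 24*m^4 + 42*m^3 - 102*m^2 + 42*m + 12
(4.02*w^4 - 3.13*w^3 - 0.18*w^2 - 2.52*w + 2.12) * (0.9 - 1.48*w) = -5.9496*w^5 + 8.2504*w^4 - 2.5506*w^3 + 3.5676*w^2 - 5.4056*w + 1.908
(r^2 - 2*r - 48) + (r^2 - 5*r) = 2*r^2 - 7*r - 48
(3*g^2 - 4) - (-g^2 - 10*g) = 4*g^2 + 10*g - 4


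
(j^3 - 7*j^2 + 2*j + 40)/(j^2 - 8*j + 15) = (j^2 - 2*j - 8)/(j - 3)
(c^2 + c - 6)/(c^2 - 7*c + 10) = (c + 3)/(c - 5)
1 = 1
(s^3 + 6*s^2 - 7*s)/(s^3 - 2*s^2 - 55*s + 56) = s/(s - 8)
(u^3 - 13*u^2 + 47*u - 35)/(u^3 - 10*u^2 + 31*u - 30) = (u^2 - 8*u + 7)/(u^2 - 5*u + 6)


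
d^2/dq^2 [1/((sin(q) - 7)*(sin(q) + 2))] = (-4*sin(q)^4 + 15*sin(q)^3 - 75*sin(q)^2 + 40*sin(q) + 78)/((sin(q) - 7)^3*(sin(q) + 2)^3)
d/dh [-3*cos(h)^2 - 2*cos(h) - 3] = 2*(3*cos(h) + 1)*sin(h)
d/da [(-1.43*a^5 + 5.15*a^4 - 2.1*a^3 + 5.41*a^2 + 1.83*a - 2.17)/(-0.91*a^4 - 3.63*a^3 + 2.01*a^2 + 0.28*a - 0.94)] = (1.3013*a^8 + 10.3818*a^7 - 29.2284*a^6 + 28.9476*a^5 + 31.4602*a^4 - 15.153*a^3 - 19.8728*a^2 - 1.4474*a - 1.1126)/(0.8281*a^8 + 6.6066*a^7 + 9.5187*a^6 - 15.1022*a^5 + 3.7181*a^4 + 7.95*a^3 - 3.7004*a^2 - 0.5264*a + 0.8836)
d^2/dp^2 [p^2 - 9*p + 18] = 2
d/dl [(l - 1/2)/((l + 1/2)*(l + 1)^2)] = 2*(-4*l^2 + 2*l + 3)/(4*l^5 + 16*l^4 + 25*l^3 + 19*l^2 + 7*l + 1)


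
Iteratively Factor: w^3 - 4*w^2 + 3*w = (w)*(w^2 - 4*w + 3) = w*(w - 1)*(w - 3)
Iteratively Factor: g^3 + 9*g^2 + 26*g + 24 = (g + 4)*(g^2 + 5*g + 6) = (g + 3)*(g + 4)*(g + 2)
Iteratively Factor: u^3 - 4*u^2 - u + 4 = (u - 1)*(u^2 - 3*u - 4) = (u - 4)*(u - 1)*(u + 1)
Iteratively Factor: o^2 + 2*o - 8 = (o + 4)*(o - 2)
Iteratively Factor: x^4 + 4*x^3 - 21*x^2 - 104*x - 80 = (x - 5)*(x^3 + 9*x^2 + 24*x + 16) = (x - 5)*(x + 4)*(x^2 + 5*x + 4) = (x - 5)*(x + 4)^2*(x + 1)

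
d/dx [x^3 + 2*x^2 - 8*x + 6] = 3*x^2 + 4*x - 8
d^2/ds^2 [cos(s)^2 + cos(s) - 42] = -cos(s) - 2*cos(2*s)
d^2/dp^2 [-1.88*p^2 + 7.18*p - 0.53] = -3.76000000000000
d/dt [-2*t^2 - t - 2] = -4*t - 1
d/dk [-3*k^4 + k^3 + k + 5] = -12*k^3 + 3*k^2 + 1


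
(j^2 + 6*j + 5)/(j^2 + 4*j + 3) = (j + 5)/(j + 3)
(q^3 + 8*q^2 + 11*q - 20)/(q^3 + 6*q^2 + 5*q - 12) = (q + 5)/(q + 3)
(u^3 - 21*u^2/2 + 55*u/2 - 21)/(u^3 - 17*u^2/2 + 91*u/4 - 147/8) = 4*(u^2 - 9*u + 14)/(4*u^2 - 28*u + 49)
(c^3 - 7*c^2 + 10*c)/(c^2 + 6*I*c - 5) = c*(c^2 - 7*c + 10)/(c^2 + 6*I*c - 5)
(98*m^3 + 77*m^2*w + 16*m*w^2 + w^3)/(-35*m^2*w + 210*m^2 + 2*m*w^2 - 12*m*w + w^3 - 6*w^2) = (14*m^2 + 9*m*w + w^2)/(-5*m*w + 30*m + w^2 - 6*w)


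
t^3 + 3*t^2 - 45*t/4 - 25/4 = (t - 5/2)*(t + 1/2)*(t + 5)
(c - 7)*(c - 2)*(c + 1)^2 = c^4 - 7*c^3 - 3*c^2 + 19*c + 14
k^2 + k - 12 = (k - 3)*(k + 4)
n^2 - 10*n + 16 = (n - 8)*(n - 2)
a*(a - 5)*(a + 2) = a^3 - 3*a^2 - 10*a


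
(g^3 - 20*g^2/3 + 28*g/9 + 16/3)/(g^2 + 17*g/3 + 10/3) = (g^2 - 22*g/3 + 8)/(g + 5)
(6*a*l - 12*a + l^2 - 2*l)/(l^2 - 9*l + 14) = (6*a + l)/(l - 7)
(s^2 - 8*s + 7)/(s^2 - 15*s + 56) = (s - 1)/(s - 8)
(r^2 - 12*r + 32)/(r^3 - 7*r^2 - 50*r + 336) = (r - 4)/(r^2 + r - 42)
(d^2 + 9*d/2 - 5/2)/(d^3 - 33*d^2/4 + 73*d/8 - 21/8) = 4*(d + 5)/(4*d^2 - 31*d + 21)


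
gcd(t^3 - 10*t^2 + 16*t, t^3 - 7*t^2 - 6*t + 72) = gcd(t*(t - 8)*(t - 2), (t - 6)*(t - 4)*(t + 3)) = 1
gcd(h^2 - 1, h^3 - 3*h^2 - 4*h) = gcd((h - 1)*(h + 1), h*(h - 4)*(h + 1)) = h + 1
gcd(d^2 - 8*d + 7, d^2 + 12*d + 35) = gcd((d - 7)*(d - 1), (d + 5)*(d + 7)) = 1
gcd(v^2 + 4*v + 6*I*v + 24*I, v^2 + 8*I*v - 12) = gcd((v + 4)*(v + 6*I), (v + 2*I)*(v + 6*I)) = v + 6*I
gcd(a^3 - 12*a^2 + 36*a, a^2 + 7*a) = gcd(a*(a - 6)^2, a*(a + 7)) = a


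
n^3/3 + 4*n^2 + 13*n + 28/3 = (n/3 + 1/3)*(n + 4)*(n + 7)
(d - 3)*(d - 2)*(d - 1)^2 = d^4 - 7*d^3 + 17*d^2 - 17*d + 6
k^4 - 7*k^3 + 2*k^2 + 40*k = k*(k - 5)*(k - 4)*(k + 2)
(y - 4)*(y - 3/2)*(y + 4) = y^3 - 3*y^2/2 - 16*y + 24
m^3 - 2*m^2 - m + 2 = (m - 2)*(m - 1)*(m + 1)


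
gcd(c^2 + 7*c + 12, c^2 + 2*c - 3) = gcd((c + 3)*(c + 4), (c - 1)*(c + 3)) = c + 3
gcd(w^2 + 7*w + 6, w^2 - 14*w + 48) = 1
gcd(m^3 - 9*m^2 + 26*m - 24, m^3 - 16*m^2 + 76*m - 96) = m - 2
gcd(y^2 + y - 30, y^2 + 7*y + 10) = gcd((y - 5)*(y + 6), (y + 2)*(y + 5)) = 1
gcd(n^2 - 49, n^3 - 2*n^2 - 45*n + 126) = n + 7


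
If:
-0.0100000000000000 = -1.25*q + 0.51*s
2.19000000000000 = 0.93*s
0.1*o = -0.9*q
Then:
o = -8.72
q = 0.97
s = 2.35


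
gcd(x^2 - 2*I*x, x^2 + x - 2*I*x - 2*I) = x - 2*I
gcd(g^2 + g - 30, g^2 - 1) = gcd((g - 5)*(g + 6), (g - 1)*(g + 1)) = 1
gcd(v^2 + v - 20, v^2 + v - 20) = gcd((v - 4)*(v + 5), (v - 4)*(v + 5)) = v^2 + v - 20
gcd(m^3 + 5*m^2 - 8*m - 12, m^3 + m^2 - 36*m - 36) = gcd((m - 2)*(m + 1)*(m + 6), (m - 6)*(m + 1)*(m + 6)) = m^2 + 7*m + 6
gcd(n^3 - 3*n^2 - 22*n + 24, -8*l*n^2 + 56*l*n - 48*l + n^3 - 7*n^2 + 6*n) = n^2 - 7*n + 6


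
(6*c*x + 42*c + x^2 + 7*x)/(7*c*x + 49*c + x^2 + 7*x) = (6*c + x)/(7*c + x)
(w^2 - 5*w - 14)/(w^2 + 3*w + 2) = (w - 7)/(w + 1)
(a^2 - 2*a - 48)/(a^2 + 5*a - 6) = (a - 8)/(a - 1)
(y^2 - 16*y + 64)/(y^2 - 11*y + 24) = (y - 8)/(y - 3)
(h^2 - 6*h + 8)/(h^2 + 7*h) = (h^2 - 6*h + 8)/(h*(h + 7))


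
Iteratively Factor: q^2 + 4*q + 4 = (q + 2)*(q + 2)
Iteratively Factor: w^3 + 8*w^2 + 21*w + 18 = (w + 3)*(w^2 + 5*w + 6) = (w + 3)^2*(w + 2)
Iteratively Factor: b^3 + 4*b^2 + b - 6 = (b - 1)*(b^2 + 5*b + 6) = (b - 1)*(b + 3)*(b + 2)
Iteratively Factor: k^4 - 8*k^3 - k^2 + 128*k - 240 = (k - 4)*(k^3 - 4*k^2 - 17*k + 60) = (k - 5)*(k - 4)*(k^2 + k - 12) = (k - 5)*(k - 4)*(k - 3)*(k + 4)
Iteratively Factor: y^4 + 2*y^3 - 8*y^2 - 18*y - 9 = (y - 3)*(y^3 + 5*y^2 + 7*y + 3) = (y - 3)*(y + 1)*(y^2 + 4*y + 3) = (y - 3)*(y + 1)^2*(y + 3)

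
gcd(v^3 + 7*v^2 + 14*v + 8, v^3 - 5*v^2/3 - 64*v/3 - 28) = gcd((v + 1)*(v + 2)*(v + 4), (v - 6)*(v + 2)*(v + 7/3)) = v + 2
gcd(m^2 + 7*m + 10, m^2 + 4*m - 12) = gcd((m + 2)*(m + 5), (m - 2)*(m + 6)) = 1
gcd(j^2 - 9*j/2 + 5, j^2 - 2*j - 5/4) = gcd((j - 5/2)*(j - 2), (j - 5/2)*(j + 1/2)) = j - 5/2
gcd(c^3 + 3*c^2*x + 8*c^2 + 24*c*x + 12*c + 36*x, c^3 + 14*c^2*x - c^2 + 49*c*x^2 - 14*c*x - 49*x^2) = 1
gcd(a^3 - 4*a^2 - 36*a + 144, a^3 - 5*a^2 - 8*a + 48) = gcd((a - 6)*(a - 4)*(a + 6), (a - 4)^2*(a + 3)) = a - 4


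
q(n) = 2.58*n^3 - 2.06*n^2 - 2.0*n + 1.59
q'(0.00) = -2.00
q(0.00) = 1.59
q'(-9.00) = 662.02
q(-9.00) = -2028.09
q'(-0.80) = 6.25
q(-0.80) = 0.55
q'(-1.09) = 11.69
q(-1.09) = -2.02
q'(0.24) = -2.54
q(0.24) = 1.03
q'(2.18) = 25.80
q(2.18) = 14.17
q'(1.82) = 16.14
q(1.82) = 6.68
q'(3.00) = 55.30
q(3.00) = 46.71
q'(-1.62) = 24.99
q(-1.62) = -11.55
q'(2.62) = 40.34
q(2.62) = 28.61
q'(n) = 7.74*n^2 - 4.12*n - 2.0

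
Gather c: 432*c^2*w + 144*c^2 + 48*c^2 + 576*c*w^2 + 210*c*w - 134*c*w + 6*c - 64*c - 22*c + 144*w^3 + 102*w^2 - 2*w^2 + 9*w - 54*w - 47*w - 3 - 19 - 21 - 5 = c^2*(432*w + 192) + c*(576*w^2 + 76*w - 80) + 144*w^3 + 100*w^2 - 92*w - 48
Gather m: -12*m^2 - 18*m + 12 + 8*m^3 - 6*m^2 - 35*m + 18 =8*m^3 - 18*m^2 - 53*m + 30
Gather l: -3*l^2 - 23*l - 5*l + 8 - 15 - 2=-3*l^2 - 28*l - 9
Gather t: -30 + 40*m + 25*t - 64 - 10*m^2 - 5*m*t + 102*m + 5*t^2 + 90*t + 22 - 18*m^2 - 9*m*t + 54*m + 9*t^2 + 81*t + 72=-28*m^2 + 196*m + 14*t^2 + t*(196 - 14*m)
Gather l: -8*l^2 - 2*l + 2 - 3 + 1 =-8*l^2 - 2*l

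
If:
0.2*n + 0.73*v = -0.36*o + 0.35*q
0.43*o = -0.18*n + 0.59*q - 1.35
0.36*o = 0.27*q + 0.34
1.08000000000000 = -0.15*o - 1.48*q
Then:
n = -10.90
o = 0.37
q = -0.77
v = 2.44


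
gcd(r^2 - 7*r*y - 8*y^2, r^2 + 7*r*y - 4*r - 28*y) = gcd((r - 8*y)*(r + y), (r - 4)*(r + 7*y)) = 1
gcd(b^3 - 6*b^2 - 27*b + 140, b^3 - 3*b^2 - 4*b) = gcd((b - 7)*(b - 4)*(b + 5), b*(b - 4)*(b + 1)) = b - 4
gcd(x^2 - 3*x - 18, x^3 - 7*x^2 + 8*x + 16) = 1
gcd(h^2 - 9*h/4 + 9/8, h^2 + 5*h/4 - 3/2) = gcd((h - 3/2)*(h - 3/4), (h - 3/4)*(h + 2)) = h - 3/4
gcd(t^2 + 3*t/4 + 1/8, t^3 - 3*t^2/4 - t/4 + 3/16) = t + 1/2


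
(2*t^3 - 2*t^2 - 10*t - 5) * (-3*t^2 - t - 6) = -6*t^5 + 4*t^4 + 20*t^3 + 37*t^2 + 65*t + 30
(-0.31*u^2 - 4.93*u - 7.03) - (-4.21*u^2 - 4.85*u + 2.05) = 3.9*u^2 - 0.0800000000000001*u - 9.08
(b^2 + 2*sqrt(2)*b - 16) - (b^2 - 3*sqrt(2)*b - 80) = 5*sqrt(2)*b + 64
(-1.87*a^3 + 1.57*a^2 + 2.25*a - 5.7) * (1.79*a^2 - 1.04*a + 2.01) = -3.3473*a^5 + 4.7551*a^4 - 1.364*a^3 - 9.3873*a^2 + 10.4505*a - 11.457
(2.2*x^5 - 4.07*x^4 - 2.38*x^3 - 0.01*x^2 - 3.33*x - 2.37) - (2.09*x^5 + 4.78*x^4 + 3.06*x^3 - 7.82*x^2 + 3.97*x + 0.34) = 0.11*x^5 - 8.85*x^4 - 5.44*x^3 + 7.81*x^2 - 7.3*x - 2.71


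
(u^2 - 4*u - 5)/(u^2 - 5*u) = (u + 1)/u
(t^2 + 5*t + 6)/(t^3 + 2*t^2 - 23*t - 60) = (t + 2)/(t^2 - t - 20)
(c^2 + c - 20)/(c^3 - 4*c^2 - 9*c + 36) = (c + 5)/(c^2 - 9)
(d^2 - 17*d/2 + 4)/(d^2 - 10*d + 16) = (d - 1/2)/(d - 2)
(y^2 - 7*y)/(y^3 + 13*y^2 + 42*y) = (y - 7)/(y^2 + 13*y + 42)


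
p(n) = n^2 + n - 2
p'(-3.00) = -5.00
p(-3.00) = 4.00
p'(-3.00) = -5.00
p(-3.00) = 4.00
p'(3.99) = 8.98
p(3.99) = 17.91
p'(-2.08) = -3.16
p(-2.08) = 0.25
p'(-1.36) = -1.72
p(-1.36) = -1.51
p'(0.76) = 2.52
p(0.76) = -0.66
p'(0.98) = 2.96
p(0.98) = -0.06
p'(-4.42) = -7.84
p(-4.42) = 13.12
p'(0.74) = 2.48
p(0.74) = -0.71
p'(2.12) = 5.24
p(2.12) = 4.61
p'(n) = 2*n + 1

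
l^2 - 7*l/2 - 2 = (l - 4)*(l + 1/2)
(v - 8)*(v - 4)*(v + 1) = v^3 - 11*v^2 + 20*v + 32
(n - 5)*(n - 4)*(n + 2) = n^3 - 7*n^2 + 2*n + 40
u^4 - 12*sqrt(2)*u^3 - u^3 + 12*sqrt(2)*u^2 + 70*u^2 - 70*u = u*(u - 1)*(u - 7*sqrt(2))*(u - 5*sqrt(2))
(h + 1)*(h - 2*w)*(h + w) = h^3 - h^2*w + h^2 - 2*h*w^2 - h*w - 2*w^2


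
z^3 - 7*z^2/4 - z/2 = z*(z - 2)*(z + 1/4)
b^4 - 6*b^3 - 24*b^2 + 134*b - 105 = (b - 7)*(b - 3)*(b - 1)*(b + 5)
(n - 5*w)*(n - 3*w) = n^2 - 8*n*w + 15*w^2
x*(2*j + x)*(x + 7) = 2*j*x^2 + 14*j*x + x^3 + 7*x^2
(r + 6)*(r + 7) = r^2 + 13*r + 42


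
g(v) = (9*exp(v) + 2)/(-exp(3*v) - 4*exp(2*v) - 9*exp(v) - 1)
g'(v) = (9*exp(v) + 2)*(3*exp(3*v) + 8*exp(2*v) + 9*exp(v))/(-exp(3*v) - 4*exp(2*v) - 9*exp(v) - 1)^2 + 9*exp(v)/(-exp(3*v) - 4*exp(2*v) - 9*exp(v) - 1) = (18*exp(3*v) + 42*exp(2*v) + 16*exp(v) + 9)*exp(v)/(exp(6*v) + 8*exp(5*v) + 34*exp(4*v) + 74*exp(3*v) + 89*exp(2*v) + 18*exp(v) + 1)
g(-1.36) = -1.20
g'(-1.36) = 0.32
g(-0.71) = -0.99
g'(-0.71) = 0.34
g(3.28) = -0.01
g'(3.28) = 0.02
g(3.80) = -0.00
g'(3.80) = 0.01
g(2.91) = -0.02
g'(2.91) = 0.04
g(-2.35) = -1.51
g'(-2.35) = 0.29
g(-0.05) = -0.75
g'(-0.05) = 0.37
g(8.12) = -0.00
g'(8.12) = 0.00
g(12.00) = 0.00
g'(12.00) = 0.00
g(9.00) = 0.00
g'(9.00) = 0.00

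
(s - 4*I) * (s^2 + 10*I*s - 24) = s^3 + 6*I*s^2 + 16*s + 96*I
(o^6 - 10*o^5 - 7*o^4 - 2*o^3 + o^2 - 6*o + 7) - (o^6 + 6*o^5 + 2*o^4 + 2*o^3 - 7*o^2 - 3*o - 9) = -16*o^5 - 9*o^4 - 4*o^3 + 8*o^2 - 3*o + 16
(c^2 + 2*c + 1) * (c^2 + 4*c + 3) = c^4 + 6*c^3 + 12*c^2 + 10*c + 3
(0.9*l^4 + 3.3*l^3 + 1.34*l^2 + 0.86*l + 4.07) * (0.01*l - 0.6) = 0.009*l^5 - 0.507*l^4 - 1.9666*l^3 - 0.7954*l^2 - 0.4753*l - 2.442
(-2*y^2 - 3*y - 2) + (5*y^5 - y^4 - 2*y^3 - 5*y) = 5*y^5 - y^4 - 2*y^3 - 2*y^2 - 8*y - 2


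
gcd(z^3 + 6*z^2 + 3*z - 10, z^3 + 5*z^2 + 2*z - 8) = z^2 + z - 2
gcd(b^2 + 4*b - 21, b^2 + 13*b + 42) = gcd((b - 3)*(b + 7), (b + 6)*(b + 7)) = b + 7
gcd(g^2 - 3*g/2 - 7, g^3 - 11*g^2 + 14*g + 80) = g + 2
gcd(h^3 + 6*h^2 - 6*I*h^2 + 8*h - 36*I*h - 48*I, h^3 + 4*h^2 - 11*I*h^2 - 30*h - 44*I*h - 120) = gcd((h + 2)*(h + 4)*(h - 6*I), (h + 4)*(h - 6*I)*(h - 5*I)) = h^2 + h*(4 - 6*I) - 24*I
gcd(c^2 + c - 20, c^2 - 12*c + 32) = c - 4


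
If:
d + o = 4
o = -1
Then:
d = 5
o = -1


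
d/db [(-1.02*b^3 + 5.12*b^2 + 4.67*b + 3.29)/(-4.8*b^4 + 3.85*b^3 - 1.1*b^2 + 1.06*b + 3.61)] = (-4.896*b^6 + 49.152*b^5 + 48.658*b^4 + 25.0466*b^3 - 38.4819*b^2 + 44.2044*b + 13.3713)/(23.04*b^8 - 36.96*b^7 + 25.3825*b^6 - 18.646*b^5 - 25.284*b^4 + 25.465*b^3 - 6.8184*b^2 + 7.6532*b + 13.0321)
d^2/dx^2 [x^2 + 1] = 2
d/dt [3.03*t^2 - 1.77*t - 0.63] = 6.06*t - 1.77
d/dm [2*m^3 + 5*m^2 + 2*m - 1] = 6*m^2 + 10*m + 2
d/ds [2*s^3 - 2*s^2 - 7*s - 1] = 6*s^2 - 4*s - 7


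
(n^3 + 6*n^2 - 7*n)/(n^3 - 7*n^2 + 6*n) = (n + 7)/(n - 6)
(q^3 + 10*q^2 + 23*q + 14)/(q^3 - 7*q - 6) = (q + 7)/(q - 3)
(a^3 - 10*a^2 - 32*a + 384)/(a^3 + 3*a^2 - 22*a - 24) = (a^2 - 16*a + 64)/(a^2 - 3*a - 4)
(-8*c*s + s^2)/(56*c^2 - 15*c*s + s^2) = s/(-7*c + s)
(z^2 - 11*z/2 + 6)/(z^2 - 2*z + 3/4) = 2*(z - 4)/(2*z - 1)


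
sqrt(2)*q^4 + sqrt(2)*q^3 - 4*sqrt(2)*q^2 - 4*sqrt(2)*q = q*(q - 2)*(q + 2)*(sqrt(2)*q + sqrt(2))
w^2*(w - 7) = w^3 - 7*w^2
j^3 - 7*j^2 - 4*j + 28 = (j - 7)*(j - 2)*(j + 2)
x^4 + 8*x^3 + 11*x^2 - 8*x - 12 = (x - 1)*(x + 1)*(x + 2)*(x + 6)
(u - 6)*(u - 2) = u^2 - 8*u + 12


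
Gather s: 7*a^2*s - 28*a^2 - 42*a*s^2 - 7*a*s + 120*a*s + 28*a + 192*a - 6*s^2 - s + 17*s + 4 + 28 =-28*a^2 + 220*a + s^2*(-42*a - 6) + s*(7*a^2 + 113*a + 16) + 32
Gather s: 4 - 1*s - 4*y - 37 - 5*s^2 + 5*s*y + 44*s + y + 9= -5*s^2 + s*(5*y + 43) - 3*y - 24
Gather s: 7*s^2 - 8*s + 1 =7*s^2 - 8*s + 1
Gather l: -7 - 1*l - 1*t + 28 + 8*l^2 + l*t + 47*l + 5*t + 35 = 8*l^2 + l*(t + 46) + 4*t + 56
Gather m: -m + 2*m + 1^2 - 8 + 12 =m + 5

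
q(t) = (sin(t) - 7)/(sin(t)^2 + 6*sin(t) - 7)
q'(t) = (-2*sin(t)*cos(t) - 6*cos(t))*(sin(t) - 7)/(sin(t)^2 + 6*sin(t) - 7)^2 + cos(t)/(sin(t)^2 + 6*sin(t) - 7) = (14*sin(t) + cos(t)^2 + 34)*cos(t)/(sin(t)^2 + 6*sin(t) - 7)^2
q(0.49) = 1.65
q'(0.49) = 2.33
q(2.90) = 1.23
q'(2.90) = -1.23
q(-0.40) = 0.80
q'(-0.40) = 0.32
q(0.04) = 1.03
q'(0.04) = 0.78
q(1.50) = 299.62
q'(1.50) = 8454.52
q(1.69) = 105.91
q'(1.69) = -1771.13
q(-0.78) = 0.72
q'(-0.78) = 0.15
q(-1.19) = 0.68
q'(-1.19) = 0.06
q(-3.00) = 0.91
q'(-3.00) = -0.53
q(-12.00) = 1.85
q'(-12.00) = 2.92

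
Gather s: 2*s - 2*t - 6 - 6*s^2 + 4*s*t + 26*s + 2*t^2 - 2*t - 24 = -6*s^2 + s*(4*t + 28) + 2*t^2 - 4*t - 30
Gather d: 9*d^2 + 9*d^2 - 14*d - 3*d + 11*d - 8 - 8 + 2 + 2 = 18*d^2 - 6*d - 12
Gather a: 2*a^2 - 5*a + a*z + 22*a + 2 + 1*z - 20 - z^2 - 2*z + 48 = 2*a^2 + a*(z + 17) - z^2 - z + 30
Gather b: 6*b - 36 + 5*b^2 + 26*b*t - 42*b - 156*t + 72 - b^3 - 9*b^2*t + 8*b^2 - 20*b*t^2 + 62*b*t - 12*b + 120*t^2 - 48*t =-b^3 + b^2*(13 - 9*t) + b*(-20*t^2 + 88*t - 48) + 120*t^2 - 204*t + 36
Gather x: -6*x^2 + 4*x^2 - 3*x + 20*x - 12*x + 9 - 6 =-2*x^2 + 5*x + 3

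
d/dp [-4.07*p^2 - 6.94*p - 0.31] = -8.14*p - 6.94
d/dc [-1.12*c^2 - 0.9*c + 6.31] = -2.24*c - 0.9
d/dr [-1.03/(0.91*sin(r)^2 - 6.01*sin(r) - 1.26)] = (1.8746*sin(r) - 6.1903)*cos(r)/(-0.91*sin(r)^2 + 6.01*sin(r) + 1.26)^2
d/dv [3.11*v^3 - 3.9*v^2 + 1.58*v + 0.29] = 9.33*v^2 - 7.8*v + 1.58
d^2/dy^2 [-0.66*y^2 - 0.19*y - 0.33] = -1.32000000000000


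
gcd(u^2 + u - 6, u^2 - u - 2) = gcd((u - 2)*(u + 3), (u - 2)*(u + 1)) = u - 2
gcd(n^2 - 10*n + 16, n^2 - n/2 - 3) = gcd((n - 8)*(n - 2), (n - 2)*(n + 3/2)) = n - 2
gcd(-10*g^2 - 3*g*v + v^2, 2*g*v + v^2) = 2*g + v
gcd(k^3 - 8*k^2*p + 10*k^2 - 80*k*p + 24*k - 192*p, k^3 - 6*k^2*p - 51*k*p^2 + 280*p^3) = -k + 8*p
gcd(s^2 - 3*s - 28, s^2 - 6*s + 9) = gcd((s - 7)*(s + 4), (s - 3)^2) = 1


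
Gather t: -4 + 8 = 4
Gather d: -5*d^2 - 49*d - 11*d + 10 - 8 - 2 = -5*d^2 - 60*d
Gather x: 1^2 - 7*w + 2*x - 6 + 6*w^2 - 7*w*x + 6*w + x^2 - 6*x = 6*w^2 - w + x^2 + x*(-7*w - 4) - 5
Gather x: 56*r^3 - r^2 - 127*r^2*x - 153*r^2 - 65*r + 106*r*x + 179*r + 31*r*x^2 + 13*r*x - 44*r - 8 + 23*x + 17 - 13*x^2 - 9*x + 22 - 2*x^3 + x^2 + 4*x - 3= 56*r^3 - 154*r^2 + 70*r - 2*x^3 + x^2*(31*r - 12) + x*(-127*r^2 + 119*r + 18) + 28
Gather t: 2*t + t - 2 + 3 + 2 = 3*t + 3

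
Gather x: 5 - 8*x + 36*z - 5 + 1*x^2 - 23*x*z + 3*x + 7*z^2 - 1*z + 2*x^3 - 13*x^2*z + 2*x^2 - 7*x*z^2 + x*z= 2*x^3 + x^2*(3 - 13*z) + x*(-7*z^2 - 22*z - 5) + 7*z^2 + 35*z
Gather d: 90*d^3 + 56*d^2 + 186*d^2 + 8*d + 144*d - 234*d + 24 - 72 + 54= 90*d^3 + 242*d^2 - 82*d + 6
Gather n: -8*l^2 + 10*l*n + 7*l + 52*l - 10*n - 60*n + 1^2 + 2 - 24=-8*l^2 + 59*l + n*(10*l - 70) - 21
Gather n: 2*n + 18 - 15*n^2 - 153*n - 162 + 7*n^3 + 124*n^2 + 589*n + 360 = 7*n^3 + 109*n^2 + 438*n + 216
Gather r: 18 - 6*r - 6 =12 - 6*r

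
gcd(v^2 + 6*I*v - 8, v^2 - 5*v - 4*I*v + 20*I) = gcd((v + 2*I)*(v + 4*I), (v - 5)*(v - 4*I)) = 1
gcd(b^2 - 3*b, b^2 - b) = b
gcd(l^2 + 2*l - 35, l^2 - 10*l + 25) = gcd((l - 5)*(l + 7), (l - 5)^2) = l - 5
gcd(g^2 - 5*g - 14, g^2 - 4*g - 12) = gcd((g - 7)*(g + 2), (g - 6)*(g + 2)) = g + 2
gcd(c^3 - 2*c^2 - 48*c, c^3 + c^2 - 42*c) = c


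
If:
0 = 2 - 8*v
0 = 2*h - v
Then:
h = 1/8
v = 1/4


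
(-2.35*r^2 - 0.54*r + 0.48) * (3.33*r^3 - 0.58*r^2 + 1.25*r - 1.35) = -7.8255*r^5 - 0.4352*r^4 - 1.0259*r^3 + 2.2191*r^2 + 1.329*r - 0.648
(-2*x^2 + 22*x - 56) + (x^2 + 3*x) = -x^2 + 25*x - 56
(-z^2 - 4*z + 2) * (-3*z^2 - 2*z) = 3*z^4 + 14*z^3 + 2*z^2 - 4*z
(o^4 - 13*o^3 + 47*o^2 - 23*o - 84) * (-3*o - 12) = -3*o^5 + 27*o^4 + 15*o^3 - 495*o^2 + 528*o + 1008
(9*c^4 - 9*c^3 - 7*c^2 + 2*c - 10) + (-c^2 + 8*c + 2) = 9*c^4 - 9*c^3 - 8*c^2 + 10*c - 8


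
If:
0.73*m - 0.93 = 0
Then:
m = 1.27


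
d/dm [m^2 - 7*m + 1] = 2*m - 7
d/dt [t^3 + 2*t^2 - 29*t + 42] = 3*t^2 + 4*t - 29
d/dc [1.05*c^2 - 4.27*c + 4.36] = 2.1*c - 4.27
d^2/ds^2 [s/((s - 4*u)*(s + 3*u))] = 2*(s^3 + 36*s*u^2 - 12*u^3)/(s^6 - 3*s^5*u - 33*s^4*u^2 + 71*s^3*u^3 + 396*s^2*u^4 - 432*s*u^5 - 1728*u^6)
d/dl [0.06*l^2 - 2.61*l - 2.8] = 0.12*l - 2.61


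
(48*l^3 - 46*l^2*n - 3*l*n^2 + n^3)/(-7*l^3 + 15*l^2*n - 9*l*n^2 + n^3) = (-48*l^2 - 2*l*n + n^2)/(7*l^2 - 8*l*n + n^2)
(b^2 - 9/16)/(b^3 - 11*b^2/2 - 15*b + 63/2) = (16*b^2 - 9)/(8*(2*b^3 - 11*b^2 - 30*b + 63))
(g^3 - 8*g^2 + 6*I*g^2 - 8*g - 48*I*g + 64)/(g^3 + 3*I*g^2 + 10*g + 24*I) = (g - 8)/(g - 3*I)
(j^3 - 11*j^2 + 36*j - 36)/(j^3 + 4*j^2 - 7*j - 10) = (j^2 - 9*j + 18)/(j^2 + 6*j + 5)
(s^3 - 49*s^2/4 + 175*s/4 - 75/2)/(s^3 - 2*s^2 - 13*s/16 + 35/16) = 4*(s^2 - 11*s + 30)/(4*s^2 - 3*s - 7)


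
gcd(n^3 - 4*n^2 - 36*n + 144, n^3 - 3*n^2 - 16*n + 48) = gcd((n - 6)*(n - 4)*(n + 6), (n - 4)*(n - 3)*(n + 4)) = n - 4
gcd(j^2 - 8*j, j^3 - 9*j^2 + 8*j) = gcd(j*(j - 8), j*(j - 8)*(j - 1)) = j^2 - 8*j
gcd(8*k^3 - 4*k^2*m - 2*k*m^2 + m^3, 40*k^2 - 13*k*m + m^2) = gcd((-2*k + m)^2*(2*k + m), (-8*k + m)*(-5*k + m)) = 1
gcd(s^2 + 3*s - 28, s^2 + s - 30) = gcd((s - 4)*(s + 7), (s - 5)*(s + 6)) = 1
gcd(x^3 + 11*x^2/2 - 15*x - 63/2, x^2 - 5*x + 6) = x - 3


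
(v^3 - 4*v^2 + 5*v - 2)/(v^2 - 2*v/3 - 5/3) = 3*(-v^3 + 4*v^2 - 5*v + 2)/(-3*v^2 + 2*v + 5)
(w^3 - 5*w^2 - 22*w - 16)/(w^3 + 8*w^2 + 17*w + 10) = (w - 8)/(w + 5)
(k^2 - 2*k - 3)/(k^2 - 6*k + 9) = (k + 1)/(k - 3)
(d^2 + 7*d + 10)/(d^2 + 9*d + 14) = (d + 5)/(d + 7)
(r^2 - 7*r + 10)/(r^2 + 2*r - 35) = (r - 2)/(r + 7)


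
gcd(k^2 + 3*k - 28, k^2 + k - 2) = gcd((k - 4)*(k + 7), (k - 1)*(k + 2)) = 1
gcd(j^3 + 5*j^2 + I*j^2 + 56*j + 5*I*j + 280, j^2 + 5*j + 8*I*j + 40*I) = j^2 + j*(5 + 8*I) + 40*I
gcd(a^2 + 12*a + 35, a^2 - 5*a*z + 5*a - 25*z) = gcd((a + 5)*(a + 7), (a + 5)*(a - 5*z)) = a + 5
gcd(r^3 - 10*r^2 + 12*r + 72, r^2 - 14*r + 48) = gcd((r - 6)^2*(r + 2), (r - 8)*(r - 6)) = r - 6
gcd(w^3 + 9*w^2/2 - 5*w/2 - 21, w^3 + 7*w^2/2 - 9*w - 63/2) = w^2 + 13*w/2 + 21/2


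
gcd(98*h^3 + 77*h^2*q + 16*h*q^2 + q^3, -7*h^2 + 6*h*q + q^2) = 7*h + q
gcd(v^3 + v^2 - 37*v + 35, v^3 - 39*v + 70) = v^2 + 2*v - 35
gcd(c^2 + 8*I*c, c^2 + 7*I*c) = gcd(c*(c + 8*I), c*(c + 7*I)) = c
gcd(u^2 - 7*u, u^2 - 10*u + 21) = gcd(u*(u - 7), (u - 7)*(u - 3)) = u - 7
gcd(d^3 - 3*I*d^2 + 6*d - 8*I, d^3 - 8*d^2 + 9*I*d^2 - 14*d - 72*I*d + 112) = d + 2*I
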